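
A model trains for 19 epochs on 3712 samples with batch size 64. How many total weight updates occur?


Iterations per epoch = 3712 / 64 = 58
Total updates = iterations_per_epoch * epochs
= 58 * 19
= 1102

1102


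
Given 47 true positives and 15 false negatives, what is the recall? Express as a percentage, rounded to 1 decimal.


Recall = TP / (TP + FN) * 100
= 47 / (47 + 15)
= 47 / 62
= 0.7581
= 75.8%

75.8


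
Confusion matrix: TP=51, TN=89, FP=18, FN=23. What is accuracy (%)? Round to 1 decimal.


Accuracy = (TP + TN) / (TP + TN + FP + FN) * 100
= (51 + 89) / (51 + 89 + 18 + 23)
= 140 / 181
= 0.7735
= 77.3%

77.3


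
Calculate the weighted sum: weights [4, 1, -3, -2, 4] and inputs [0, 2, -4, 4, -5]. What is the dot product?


Element-wise products:
4 * 0 = 0
1 * 2 = 2
-3 * -4 = 12
-2 * 4 = -8
4 * -5 = -20
Sum = 0 + 2 + 12 + -8 + -20
= -14

-14


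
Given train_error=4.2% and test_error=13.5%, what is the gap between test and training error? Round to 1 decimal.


Generalization gap = test_error - train_error
= 13.5 - 4.2
= 9.3%
A moderate gap.

9.3


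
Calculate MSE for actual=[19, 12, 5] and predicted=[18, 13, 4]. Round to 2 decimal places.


Differences: [1, -1, 1]
Squared errors: [1, 1, 1]
Sum of squared errors = 3
MSE = 3 / 3 = 1.00

1.00


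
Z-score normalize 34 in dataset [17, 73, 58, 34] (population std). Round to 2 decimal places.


Mean = (17 + 73 + 58 + 34) / 4 = 45.5
Variance = sum((x_i - mean)^2) / n = 464.25
Std = sqrt(464.25) = 21.5465
Z = (x - mean) / std
= (34 - 45.5) / 21.5465
= -11.5 / 21.5465
= -0.53

-0.53


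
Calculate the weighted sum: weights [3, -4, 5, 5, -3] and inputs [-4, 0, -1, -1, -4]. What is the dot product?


Element-wise products:
3 * -4 = -12
-4 * 0 = 0
5 * -1 = -5
5 * -1 = -5
-3 * -4 = 12
Sum = -12 + 0 + -5 + -5 + 12
= -10

-10


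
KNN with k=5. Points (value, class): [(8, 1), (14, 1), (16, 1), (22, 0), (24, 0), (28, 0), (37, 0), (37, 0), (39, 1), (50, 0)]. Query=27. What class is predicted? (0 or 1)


Distances from query 27:
Point 28 (class 0): distance = 1
Point 24 (class 0): distance = 3
Point 22 (class 0): distance = 5
Point 37 (class 0): distance = 10
Point 37 (class 0): distance = 10
K=5 nearest neighbors: classes = [0, 0, 0, 0, 0]
Votes for class 1: 0 / 5
Majority vote => class 0

0


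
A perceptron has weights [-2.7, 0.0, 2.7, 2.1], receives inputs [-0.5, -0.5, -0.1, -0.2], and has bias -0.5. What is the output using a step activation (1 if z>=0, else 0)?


z = w . x + b
= -2.7*-0.5 + 0.0*-0.5 + 2.7*-0.1 + 2.1*-0.2 + -0.5
= 1.35 + -0.0 + -0.27 + -0.42 + -0.5
= 0.66 + -0.5
= 0.16
Since z = 0.16 >= 0, output = 1

1


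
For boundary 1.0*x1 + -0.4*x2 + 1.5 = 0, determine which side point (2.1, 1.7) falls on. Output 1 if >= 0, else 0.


Compute 1.0 * 2.1 + -0.4 * 1.7 + 1.5
= 2.1 + -0.68 + 1.5
= 2.92
Since 2.92 >= 0, the point is on the positive side.

1


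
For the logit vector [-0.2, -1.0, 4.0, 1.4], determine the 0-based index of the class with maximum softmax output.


Softmax is a monotonic transformation, so it preserves the argmax.
We need to find the index of the maximum logit.
Index 0: -0.2
Index 1: -1.0
Index 2: 4.0
Index 3: 1.4
Maximum logit = 4.0 at index 2

2


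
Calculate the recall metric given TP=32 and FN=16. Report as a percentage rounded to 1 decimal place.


Recall = TP / (TP + FN) * 100
= 32 / (32 + 16)
= 32 / 48
= 0.6667
= 66.7%

66.7


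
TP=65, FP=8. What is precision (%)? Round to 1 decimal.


Precision = TP / (TP + FP) * 100
= 65 / (65 + 8)
= 65 / 73
= 0.8904
= 89.0%

89.0


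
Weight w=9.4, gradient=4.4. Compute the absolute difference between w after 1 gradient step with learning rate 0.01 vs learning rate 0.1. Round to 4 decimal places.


With lr=0.01: w_new = 9.4 - 0.01 * 4.4 = 9.356
With lr=0.1: w_new = 9.4 - 0.1 * 4.4 = 8.96
Absolute difference = |9.356 - 8.96|
= 0.3960

0.3960


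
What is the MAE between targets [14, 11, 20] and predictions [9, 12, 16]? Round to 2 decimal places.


Absolute errors: [5, 1, 4]
Sum of absolute errors = 10
MAE = 10 / 3 = 3.33

3.33


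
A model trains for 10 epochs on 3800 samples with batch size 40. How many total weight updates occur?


Iterations per epoch = 3800 / 40 = 95
Total updates = iterations_per_epoch * epochs
= 95 * 10
= 950

950


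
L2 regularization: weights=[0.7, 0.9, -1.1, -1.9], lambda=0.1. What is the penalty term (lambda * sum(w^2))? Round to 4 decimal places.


Squaring each weight:
0.7^2 = 0.49
0.9^2 = 0.81
(-1.1)^2 = 1.21
(-1.9)^2 = 3.61
Sum of squares = 6.12
Penalty = 0.1 * 6.12 = 0.6120

0.6120


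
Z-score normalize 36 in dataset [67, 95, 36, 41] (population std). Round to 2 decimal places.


Mean = (67 + 95 + 36 + 41) / 4 = 59.75
Variance = sum((x_i - mean)^2) / n = 552.6875
Std = sqrt(552.6875) = 23.5093
Z = (x - mean) / std
= (36 - 59.75) / 23.5093
= -23.75 / 23.5093
= -1.01

-1.01


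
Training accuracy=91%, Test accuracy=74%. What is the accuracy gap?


Gap = train_accuracy - test_accuracy
= 91 - 74
= 17%
This gap suggests the model is overfitting.

17


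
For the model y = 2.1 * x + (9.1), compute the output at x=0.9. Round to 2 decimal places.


y = 2.1 * 0.9 + (9.1)
= 1.89 + (9.1)
= 10.99

10.99


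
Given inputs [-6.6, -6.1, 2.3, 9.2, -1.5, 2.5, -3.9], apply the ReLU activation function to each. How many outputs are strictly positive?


ReLU(x) = max(0, x) for each element:
ReLU(-6.6) = 0
ReLU(-6.1) = 0
ReLU(2.3) = 2.3
ReLU(9.2) = 9.2
ReLU(-1.5) = 0
ReLU(2.5) = 2.5
ReLU(-3.9) = 0
Active neurons (>0): 3

3


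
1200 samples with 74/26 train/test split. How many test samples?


Train samples = 1200 * 74% = 888
Test samples = 1200 - 888
= 312

312


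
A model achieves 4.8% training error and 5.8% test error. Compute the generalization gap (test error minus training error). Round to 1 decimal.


Generalization gap = test_error - train_error
= 5.8 - 4.8
= 1.0%
A small gap suggests good generalization.

1.0


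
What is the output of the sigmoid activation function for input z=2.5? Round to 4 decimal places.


sigmoid(z) = 1 / (1 + exp(-z))
exp(-(2.5)) = exp(-2.5) = 0.0821
1 + 0.0821 = 1.0821
1 / 1.0821 = 0.9241

0.9241


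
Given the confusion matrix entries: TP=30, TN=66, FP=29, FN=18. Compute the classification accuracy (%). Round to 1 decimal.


Accuracy = (TP + TN) / (TP + TN + FP + FN) * 100
= (30 + 66) / (30 + 66 + 29 + 18)
= 96 / 143
= 0.6713
= 67.1%

67.1


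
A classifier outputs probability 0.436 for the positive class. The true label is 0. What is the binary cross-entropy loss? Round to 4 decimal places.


For y=0: Loss = -log(1-p)
= -log(1 - 0.436)
= -log(0.564)
= -(-0.5727)
= 0.5727

0.5727


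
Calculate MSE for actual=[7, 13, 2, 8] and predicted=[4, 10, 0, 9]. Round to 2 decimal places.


Differences: [3, 3, 2, -1]
Squared errors: [9, 9, 4, 1]
Sum of squared errors = 23
MSE = 23 / 4 = 5.75

5.75


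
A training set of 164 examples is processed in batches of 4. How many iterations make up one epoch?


Iterations per epoch = dataset_size / batch_size
= 164 / 4
= 41

41


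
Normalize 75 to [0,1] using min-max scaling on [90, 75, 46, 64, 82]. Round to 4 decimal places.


Min = 46, Max = 90
Range = 90 - 46 = 44
Scaled = (x - min) / (max - min)
= (75 - 46) / 44
= 29 / 44
= 0.6591

0.6591


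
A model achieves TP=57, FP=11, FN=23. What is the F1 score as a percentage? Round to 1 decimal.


Precision = TP / (TP + FP) = 57 / 68 = 0.8382
Recall = TP / (TP + FN) = 57 / 80 = 0.7125
F1 = 2 * P * R / (P + R)
= 2 * 0.8382 * 0.7125 / (0.8382 + 0.7125)
= 1.1945 / 1.5507
= 0.7703
As percentage: 77.0%

77.0


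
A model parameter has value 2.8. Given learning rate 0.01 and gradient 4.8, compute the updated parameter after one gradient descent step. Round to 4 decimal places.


w_new = w_old - lr * gradient
= 2.8 - 0.01 * 4.8
= 2.8 - (0.048)
= 2.7520

2.7520


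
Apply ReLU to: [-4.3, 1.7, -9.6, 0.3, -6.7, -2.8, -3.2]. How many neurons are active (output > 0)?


ReLU(x) = max(0, x) for each element:
ReLU(-4.3) = 0
ReLU(1.7) = 1.7
ReLU(-9.6) = 0
ReLU(0.3) = 0.3
ReLU(-6.7) = 0
ReLU(-2.8) = 0
ReLU(-3.2) = 0
Active neurons (>0): 2

2


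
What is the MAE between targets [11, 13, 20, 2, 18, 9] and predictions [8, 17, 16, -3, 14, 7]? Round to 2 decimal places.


Absolute errors: [3, 4, 4, 5, 4, 2]
Sum of absolute errors = 22
MAE = 22 / 6 = 3.67

3.67


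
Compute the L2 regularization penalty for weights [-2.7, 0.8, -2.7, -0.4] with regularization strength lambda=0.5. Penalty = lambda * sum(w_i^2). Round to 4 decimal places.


Squaring each weight:
(-2.7)^2 = 7.29
0.8^2 = 0.64
(-2.7)^2 = 7.29
(-0.4)^2 = 0.16
Sum of squares = 15.38
Penalty = 0.5 * 15.38 = 7.6900

7.6900


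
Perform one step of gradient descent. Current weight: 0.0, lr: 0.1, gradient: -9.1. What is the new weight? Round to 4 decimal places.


w_new = w_old - lr * gradient
= 0.0 - 0.1 * -9.1
= 0.0 - (-0.91)
= 0.9100

0.9100


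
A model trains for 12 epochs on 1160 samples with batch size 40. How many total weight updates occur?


Iterations per epoch = 1160 / 40 = 29
Total updates = iterations_per_epoch * epochs
= 29 * 12
= 348

348


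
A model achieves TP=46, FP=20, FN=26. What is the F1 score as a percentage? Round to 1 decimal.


Precision = TP / (TP + FP) = 46 / 66 = 0.697
Recall = TP / (TP + FN) = 46 / 72 = 0.6389
F1 = 2 * P * R / (P + R)
= 2 * 0.697 * 0.6389 / (0.697 + 0.6389)
= 0.8906 / 1.3359
= 0.6667
As percentage: 66.7%

66.7


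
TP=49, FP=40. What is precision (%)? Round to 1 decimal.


Precision = TP / (TP + FP) * 100
= 49 / (49 + 40)
= 49 / 89
= 0.5506
= 55.1%

55.1


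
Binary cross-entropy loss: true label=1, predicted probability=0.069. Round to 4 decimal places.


For y=1: Loss = -log(p)
= -log(0.069)
= -(-2.6736)
= 2.6736

2.6736


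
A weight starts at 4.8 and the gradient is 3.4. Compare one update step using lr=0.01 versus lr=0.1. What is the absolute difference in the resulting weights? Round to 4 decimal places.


With lr=0.01: w_new = 4.8 - 0.01 * 3.4 = 4.766
With lr=0.1: w_new = 4.8 - 0.1 * 3.4 = 4.46
Absolute difference = |4.766 - 4.46|
= 0.3060

0.3060


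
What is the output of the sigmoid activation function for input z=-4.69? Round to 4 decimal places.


sigmoid(z) = 1 / (1 + exp(-z))
exp(-(-4.69)) = exp(4.69) = 108.8532
1 + 108.8532 = 109.8532
1 / 109.8532 = 0.0091

0.0091


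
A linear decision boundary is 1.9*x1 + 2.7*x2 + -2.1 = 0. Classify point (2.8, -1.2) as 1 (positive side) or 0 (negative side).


Compute 1.9 * 2.8 + 2.7 * -1.2 + -2.1
= 5.32 + -3.24 + -2.1
= -0.02
Since -0.02 < 0, the point is on the negative side.

0


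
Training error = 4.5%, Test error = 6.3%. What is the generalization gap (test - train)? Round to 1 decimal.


Generalization gap = test_error - train_error
= 6.3 - 4.5
= 1.8%
A small gap suggests good generalization.

1.8


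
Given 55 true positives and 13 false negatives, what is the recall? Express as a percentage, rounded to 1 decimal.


Recall = TP / (TP + FN) * 100
= 55 / (55 + 13)
= 55 / 68
= 0.8088
= 80.9%

80.9


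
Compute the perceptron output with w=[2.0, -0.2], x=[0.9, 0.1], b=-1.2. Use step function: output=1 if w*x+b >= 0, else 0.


z = w . x + b
= 2.0*0.9 + -0.2*0.1 + -1.2
= 1.8 + -0.02 + -1.2
= 1.78 + -1.2
= 0.58
Since z = 0.58 >= 0, output = 1

1


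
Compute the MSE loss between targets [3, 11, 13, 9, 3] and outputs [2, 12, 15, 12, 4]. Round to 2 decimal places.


Differences: [1, -1, -2, -3, -1]
Squared errors: [1, 1, 4, 9, 1]
Sum of squared errors = 16
MSE = 16 / 5 = 3.20

3.20


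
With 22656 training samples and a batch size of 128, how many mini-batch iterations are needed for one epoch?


Iterations per epoch = dataset_size / batch_size
= 22656 / 128
= 177

177


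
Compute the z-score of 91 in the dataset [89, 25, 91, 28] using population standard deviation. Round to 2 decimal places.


Mean = (89 + 25 + 91 + 28) / 4 = 58.25
Variance = sum((x_i - mean)^2) / n = 1009.6875
Std = sqrt(1009.6875) = 31.7756
Z = (x - mean) / std
= (91 - 58.25) / 31.7756
= 32.75 / 31.7756
= 1.03

1.03


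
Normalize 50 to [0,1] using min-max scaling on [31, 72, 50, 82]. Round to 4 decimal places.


Min = 31, Max = 82
Range = 82 - 31 = 51
Scaled = (x - min) / (max - min)
= (50 - 31) / 51
= 19 / 51
= 0.3725

0.3725


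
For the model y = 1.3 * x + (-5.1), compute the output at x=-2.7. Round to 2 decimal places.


y = 1.3 * -2.7 + (-5.1)
= -3.51 + (-5.1)
= -8.61

-8.61


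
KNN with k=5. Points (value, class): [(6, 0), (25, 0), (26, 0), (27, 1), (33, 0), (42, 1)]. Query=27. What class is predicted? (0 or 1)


Distances from query 27:
Point 27 (class 1): distance = 0
Point 26 (class 0): distance = 1
Point 25 (class 0): distance = 2
Point 33 (class 0): distance = 6
Point 42 (class 1): distance = 15
K=5 nearest neighbors: classes = [1, 0, 0, 0, 1]
Votes for class 1: 2 / 5
Majority vote => class 0

0


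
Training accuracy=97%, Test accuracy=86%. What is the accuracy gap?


Gap = train_accuracy - test_accuracy
= 97 - 86
= 11%
This gap suggests the model is overfitting.

11


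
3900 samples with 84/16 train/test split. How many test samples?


Train samples = 3900 * 84% = 3276
Test samples = 3900 - 3276
= 624

624


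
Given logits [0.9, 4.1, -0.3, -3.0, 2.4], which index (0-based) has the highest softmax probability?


Softmax is a monotonic transformation, so it preserves the argmax.
We need to find the index of the maximum logit.
Index 0: 0.9
Index 1: 4.1
Index 2: -0.3
Index 3: -3.0
Index 4: 2.4
Maximum logit = 4.1 at index 1

1


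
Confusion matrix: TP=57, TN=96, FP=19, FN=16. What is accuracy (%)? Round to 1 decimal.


Accuracy = (TP + TN) / (TP + TN + FP + FN) * 100
= (57 + 96) / (57 + 96 + 19 + 16)
= 153 / 188
= 0.8138
= 81.4%

81.4


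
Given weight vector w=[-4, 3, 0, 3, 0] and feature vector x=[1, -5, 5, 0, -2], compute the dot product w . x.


Element-wise products:
-4 * 1 = -4
3 * -5 = -15
0 * 5 = 0
3 * 0 = 0
0 * -2 = 0
Sum = -4 + -15 + 0 + 0 + 0
= -19

-19


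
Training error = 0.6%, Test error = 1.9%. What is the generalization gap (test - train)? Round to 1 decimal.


Generalization gap = test_error - train_error
= 1.9 - 0.6
= 1.3%
A small gap suggests good generalization.

1.3


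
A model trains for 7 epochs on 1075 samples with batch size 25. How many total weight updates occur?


Iterations per epoch = 1075 / 25 = 43
Total updates = iterations_per_epoch * epochs
= 43 * 7
= 301

301


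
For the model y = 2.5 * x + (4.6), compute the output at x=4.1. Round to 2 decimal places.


y = 2.5 * 4.1 + (4.6)
= 10.25 + (4.6)
= 14.85

14.85


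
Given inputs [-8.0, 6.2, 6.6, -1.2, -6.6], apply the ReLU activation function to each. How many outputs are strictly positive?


ReLU(x) = max(0, x) for each element:
ReLU(-8.0) = 0
ReLU(6.2) = 6.2
ReLU(6.6) = 6.6
ReLU(-1.2) = 0
ReLU(-6.6) = 0
Active neurons (>0): 2

2


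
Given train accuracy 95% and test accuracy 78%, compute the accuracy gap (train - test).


Gap = train_accuracy - test_accuracy
= 95 - 78
= 17%
This gap suggests the model is overfitting.

17


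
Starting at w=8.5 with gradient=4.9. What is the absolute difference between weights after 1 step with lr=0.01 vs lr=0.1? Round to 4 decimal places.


With lr=0.01: w_new = 8.5 - 0.01 * 4.9 = 8.451
With lr=0.1: w_new = 8.5 - 0.1 * 4.9 = 8.01
Absolute difference = |8.451 - 8.01|
= 0.4410

0.4410


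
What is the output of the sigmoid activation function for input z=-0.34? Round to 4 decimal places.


sigmoid(z) = 1 / (1 + exp(-z))
exp(-(-0.34)) = exp(0.34) = 1.4049
1 + 1.4049 = 2.4049
1 / 2.4049 = 0.4158

0.4158


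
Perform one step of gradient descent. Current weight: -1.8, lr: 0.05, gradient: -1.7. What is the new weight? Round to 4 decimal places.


w_new = w_old - lr * gradient
= -1.8 - 0.05 * -1.7
= -1.8 - (-0.085)
= -1.7150

-1.7150


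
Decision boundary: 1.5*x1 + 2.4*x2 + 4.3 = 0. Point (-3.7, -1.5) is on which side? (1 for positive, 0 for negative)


Compute 1.5 * -3.7 + 2.4 * -1.5 + 4.3
= -5.55 + -3.6 + 4.3
= -4.85
Since -4.85 < 0, the point is on the negative side.

0


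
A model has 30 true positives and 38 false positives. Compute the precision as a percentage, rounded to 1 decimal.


Precision = TP / (TP + FP) * 100
= 30 / (30 + 38)
= 30 / 68
= 0.4412
= 44.1%

44.1


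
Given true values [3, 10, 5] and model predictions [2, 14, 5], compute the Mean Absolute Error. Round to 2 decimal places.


Absolute errors: [1, 4, 0]
Sum of absolute errors = 5
MAE = 5 / 3 = 1.67

1.67


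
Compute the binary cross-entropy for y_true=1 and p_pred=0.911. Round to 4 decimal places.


For y=1: Loss = -log(p)
= -log(0.911)
= -(-0.0932)
= 0.0932

0.0932


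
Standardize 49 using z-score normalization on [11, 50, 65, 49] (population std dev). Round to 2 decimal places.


Mean = (11 + 50 + 65 + 49) / 4 = 43.75
Variance = sum((x_i - mean)^2) / n = 397.6875
Std = sqrt(397.6875) = 19.9421
Z = (x - mean) / std
= (49 - 43.75) / 19.9421
= 5.25 / 19.9421
= 0.26

0.26


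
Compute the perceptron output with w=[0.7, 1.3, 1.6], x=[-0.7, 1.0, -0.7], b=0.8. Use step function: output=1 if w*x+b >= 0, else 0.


z = w . x + b
= 0.7*-0.7 + 1.3*1.0 + 1.6*-0.7 + 0.8
= -0.49 + 1.3 + -1.12 + 0.8
= -0.31 + 0.8
= 0.49
Since z = 0.49 >= 0, output = 1

1


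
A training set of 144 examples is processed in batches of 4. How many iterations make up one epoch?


Iterations per epoch = dataset_size / batch_size
= 144 / 4
= 36

36


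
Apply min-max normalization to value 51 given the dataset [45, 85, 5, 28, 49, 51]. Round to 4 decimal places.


Min = 5, Max = 85
Range = 85 - 5 = 80
Scaled = (x - min) / (max - min)
= (51 - 5) / 80
= 46 / 80
= 0.5750

0.5750


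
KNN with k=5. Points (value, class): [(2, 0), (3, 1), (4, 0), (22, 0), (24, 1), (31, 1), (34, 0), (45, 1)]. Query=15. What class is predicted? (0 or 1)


Distances from query 15:
Point 22 (class 0): distance = 7
Point 24 (class 1): distance = 9
Point 4 (class 0): distance = 11
Point 3 (class 1): distance = 12
Point 2 (class 0): distance = 13
K=5 nearest neighbors: classes = [0, 1, 0, 1, 0]
Votes for class 1: 2 / 5
Majority vote => class 0

0


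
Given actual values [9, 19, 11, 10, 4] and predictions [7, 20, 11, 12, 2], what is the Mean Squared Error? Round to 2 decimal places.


Differences: [2, -1, 0, -2, 2]
Squared errors: [4, 1, 0, 4, 4]
Sum of squared errors = 13
MSE = 13 / 5 = 2.60

2.60


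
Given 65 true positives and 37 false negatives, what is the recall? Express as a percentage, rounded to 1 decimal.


Recall = TP / (TP + FN) * 100
= 65 / (65 + 37)
= 65 / 102
= 0.6373
= 63.7%

63.7


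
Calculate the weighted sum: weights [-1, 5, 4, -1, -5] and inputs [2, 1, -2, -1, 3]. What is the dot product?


Element-wise products:
-1 * 2 = -2
5 * 1 = 5
4 * -2 = -8
-1 * -1 = 1
-5 * 3 = -15
Sum = -2 + 5 + -8 + 1 + -15
= -19

-19


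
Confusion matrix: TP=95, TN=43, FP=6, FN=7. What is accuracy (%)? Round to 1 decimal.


Accuracy = (TP + TN) / (TP + TN + FP + FN) * 100
= (95 + 43) / (95 + 43 + 6 + 7)
= 138 / 151
= 0.9139
= 91.4%

91.4


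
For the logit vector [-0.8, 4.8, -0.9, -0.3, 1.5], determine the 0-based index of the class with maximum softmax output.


Softmax is a monotonic transformation, so it preserves the argmax.
We need to find the index of the maximum logit.
Index 0: -0.8
Index 1: 4.8
Index 2: -0.9
Index 3: -0.3
Index 4: 1.5
Maximum logit = 4.8 at index 1

1


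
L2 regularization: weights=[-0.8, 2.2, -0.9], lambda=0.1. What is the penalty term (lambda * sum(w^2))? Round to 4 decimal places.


Squaring each weight:
(-0.8)^2 = 0.64
2.2^2 = 4.84
(-0.9)^2 = 0.81
Sum of squares = 6.29
Penalty = 0.1 * 6.29 = 0.6290

0.6290


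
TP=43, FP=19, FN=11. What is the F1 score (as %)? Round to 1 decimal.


Precision = TP / (TP + FP) = 43 / 62 = 0.6935
Recall = TP / (TP + FN) = 43 / 54 = 0.7963
F1 = 2 * P * R / (P + R)
= 2 * 0.6935 * 0.7963 / (0.6935 + 0.7963)
= 1.1045 / 1.4898
= 0.7414
As percentage: 74.1%

74.1


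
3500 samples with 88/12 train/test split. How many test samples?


Train samples = 3500 * 88% = 3080
Test samples = 3500 - 3080
= 420

420


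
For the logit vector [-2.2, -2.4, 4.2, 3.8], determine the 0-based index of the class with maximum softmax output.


Softmax is a monotonic transformation, so it preserves the argmax.
We need to find the index of the maximum logit.
Index 0: -2.2
Index 1: -2.4
Index 2: 4.2
Index 3: 3.8
Maximum logit = 4.2 at index 2

2


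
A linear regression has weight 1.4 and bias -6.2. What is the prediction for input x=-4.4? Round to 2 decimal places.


y = 1.4 * -4.4 + (-6.2)
= -6.16 + (-6.2)
= -12.36

-12.36


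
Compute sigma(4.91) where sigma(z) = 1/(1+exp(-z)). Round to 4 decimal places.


sigmoid(z) = 1 / (1 + exp(-z))
exp(-(4.91)) = exp(-4.91) = 0.0074
1 + 0.0074 = 1.0074
1 / 1.0074 = 0.9927

0.9927


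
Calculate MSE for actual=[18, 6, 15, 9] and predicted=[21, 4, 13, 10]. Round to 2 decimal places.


Differences: [-3, 2, 2, -1]
Squared errors: [9, 4, 4, 1]
Sum of squared errors = 18
MSE = 18 / 4 = 4.50

4.50


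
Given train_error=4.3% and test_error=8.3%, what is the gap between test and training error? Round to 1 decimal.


Generalization gap = test_error - train_error
= 8.3 - 4.3
= 4.0%
A moderate gap.

4.0


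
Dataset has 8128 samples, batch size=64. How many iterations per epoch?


Iterations per epoch = dataset_size / batch_size
= 8128 / 64
= 127

127


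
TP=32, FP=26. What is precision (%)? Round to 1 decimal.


Precision = TP / (TP + FP) * 100
= 32 / (32 + 26)
= 32 / 58
= 0.5517
= 55.2%

55.2


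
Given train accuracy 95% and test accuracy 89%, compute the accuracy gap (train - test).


Gap = train_accuracy - test_accuracy
= 95 - 89
= 6%
This moderate gap may indicate mild overfitting.

6


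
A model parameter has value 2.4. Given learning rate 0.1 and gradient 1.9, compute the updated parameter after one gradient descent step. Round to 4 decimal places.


w_new = w_old - lr * gradient
= 2.4 - 0.1 * 1.9
= 2.4 - (0.19)
= 2.2100

2.2100


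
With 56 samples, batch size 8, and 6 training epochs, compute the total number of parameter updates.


Iterations per epoch = 56 / 8 = 7
Total updates = iterations_per_epoch * epochs
= 7 * 6
= 42

42


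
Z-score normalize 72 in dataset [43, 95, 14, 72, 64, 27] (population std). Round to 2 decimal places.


Mean = (43 + 95 + 14 + 72 + 64 + 27) / 6 = 52.5
Variance = sum((x_i - mean)^2) / n = 756.9167
Std = sqrt(756.9167) = 27.5121
Z = (x - mean) / std
= (72 - 52.5) / 27.5121
= 19.5 / 27.5121
= 0.71

0.71


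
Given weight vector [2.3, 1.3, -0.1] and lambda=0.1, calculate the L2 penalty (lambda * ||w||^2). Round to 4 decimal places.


Squaring each weight:
2.3^2 = 5.29
1.3^2 = 1.69
(-0.1)^2 = 0.01
Sum of squares = 6.99
Penalty = 0.1 * 6.99 = 0.6990

0.6990


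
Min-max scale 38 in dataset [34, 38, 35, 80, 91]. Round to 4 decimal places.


Min = 34, Max = 91
Range = 91 - 34 = 57
Scaled = (x - min) / (max - min)
= (38 - 34) / 57
= 4 / 57
= 0.0702

0.0702


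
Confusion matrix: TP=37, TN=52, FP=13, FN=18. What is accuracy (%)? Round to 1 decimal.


Accuracy = (TP + TN) / (TP + TN + FP + FN) * 100
= (37 + 52) / (37 + 52 + 13 + 18)
= 89 / 120
= 0.7417
= 74.2%

74.2


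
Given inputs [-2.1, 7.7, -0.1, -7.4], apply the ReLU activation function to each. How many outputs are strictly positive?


ReLU(x) = max(0, x) for each element:
ReLU(-2.1) = 0
ReLU(7.7) = 7.7
ReLU(-0.1) = 0
ReLU(-7.4) = 0
Active neurons (>0): 1

1


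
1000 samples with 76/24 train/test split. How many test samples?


Train samples = 1000 * 76% = 760
Test samples = 1000 - 760
= 240

240


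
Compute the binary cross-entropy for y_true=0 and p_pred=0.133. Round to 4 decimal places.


For y=0: Loss = -log(1-p)
= -log(1 - 0.133)
= -log(0.867)
= -(-0.1427)
= 0.1427

0.1427


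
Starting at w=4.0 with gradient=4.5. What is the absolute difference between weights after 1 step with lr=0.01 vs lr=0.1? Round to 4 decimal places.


With lr=0.01: w_new = 4.0 - 0.01 * 4.5 = 3.955
With lr=0.1: w_new = 4.0 - 0.1 * 4.5 = 3.55
Absolute difference = |3.955 - 3.55|
= 0.4050

0.4050


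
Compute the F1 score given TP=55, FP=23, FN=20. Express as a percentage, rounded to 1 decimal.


Precision = TP / (TP + FP) = 55 / 78 = 0.7051
Recall = TP / (TP + FN) = 55 / 75 = 0.7333
F1 = 2 * P * R / (P + R)
= 2 * 0.7051 * 0.7333 / (0.7051 + 0.7333)
= 1.0342 / 1.4385
= 0.719
As percentage: 71.9%

71.9


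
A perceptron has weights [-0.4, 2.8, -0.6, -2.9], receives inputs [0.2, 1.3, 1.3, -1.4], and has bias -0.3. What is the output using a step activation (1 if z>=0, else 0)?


z = w . x + b
= -0.4*0.2 + 2.8*1.3 + -0.6*1.3 + -2.9*-1.4 + -0.3
= -0.08 + 3.64 + -0.78 + 4.06 + -0.3
= 6.84 + -0.3
= 6.54
Since z = 6.54 >= 0, output = 1

1


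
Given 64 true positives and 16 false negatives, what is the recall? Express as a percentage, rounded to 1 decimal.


Recall = TP / (TP + FN) * 100
= 64 / (64 + 16)
= 64 / 80
= 0.8
= 80.0%

80.0


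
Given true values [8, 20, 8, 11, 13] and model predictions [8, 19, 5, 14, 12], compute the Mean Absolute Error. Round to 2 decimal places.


Absolute errors: [0, 1, 3, 3, 1]
Sum of absolute errors = 8
MAE = 8 / 5 = 1.60

1.60


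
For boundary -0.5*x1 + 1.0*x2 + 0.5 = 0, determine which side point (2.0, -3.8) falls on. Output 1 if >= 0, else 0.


Compute -0.5 * 2.0 + 1.0 * -3.8 + 0.5
= -1.0 + -3.8 + 0.5
= -4.3
Since -4.3 < 0, the point is on the negative side.

0


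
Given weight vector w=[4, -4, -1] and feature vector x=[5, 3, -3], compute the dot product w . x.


Element-wise products:
4 * 5 = 20
-4 * 3 = -12
-1 * -3 = 3
Sum = 20 + -12 + 3
= 11

11


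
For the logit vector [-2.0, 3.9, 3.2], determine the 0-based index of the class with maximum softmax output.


Softmax is a monotonic transformation, so it preserves the argmax.
We need to find the index of the maximum logit.
Index 0: -2.0
Index 1: 3.9
Index 2: 3.2
Maximum logit = 3.9 at index 1

1


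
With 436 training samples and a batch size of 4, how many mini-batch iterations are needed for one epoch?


Iterations per epoch = dataset_size / batch_size
= 436 / 4
= 109

109


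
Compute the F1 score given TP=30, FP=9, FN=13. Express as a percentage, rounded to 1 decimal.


Precision = TP / (TP + FP) = 30 / 39 = 0.7692
Recall = TP / (TP + FN) = 30 / 43 = 0.6977
F1 = 2 * P * R / (P + R)
= 2 * 0.7692 * 0.6977 / (0.7692 + 0.6977)
= 1.0733 / 1.4669
= 0.7317
As percentage: 73.2%

73.2


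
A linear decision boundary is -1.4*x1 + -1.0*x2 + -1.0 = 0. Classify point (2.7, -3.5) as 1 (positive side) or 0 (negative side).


Compute -1.4 * 2.7 + -1.0 * -3.5 + -1.0
= -3.78 + 3.5 + -1.0
= -1.28
Since -1.28 < 0, the point is on the negative side.

0


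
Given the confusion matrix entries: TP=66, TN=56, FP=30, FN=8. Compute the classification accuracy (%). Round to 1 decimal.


Accuracy = (TP + TN) / (TP + TN + FP + FN) * 100
= (66 + 56) / (66 + 56 + 30 + 8)
= 122 / 160
= 0.7625
= 76.3%

76.3


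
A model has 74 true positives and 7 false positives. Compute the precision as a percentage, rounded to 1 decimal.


Precision = TP / (TP + FP) * 100
= 74 / (74 + 7)
= 74 / 81
= 0.9136
= 91.4%

91.4


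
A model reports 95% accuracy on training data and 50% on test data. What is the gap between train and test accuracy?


Gap = train_accuracy - test_accuracy
= 95 - 50
= 45%
This large gap strongly indicates overfitting.

45


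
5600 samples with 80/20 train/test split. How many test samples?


Train samples = 5600 * 80% = 4480
Test samples = 5600 - 4480
= 1120

1120


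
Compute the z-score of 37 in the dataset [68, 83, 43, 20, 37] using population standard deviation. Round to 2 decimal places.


Mean = (68 + 83 + 43 + 20 + 37) / 5 = 50.2
Variance = sum((x_i - mean)^2) / n = 506.16
Std = sqrt(506.16) = 22.498
Z = (x - mean) / std
= (37 - 50.2) / 22.498
= -13.2 / 22.498
= -0.59

-0.59


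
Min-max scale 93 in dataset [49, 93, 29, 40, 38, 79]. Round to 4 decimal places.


Min = 29, Max = 93
Range = 93 - 29 = 64
Scaled = (x - min) / (max - min)
= (93 - 29) / 64
= 64 / 64
= 1.0000

1.0000


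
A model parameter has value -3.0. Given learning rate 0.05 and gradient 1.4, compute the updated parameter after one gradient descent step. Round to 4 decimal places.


w_new = w_old - lr * gradient
= -3.0 - 0.05 * 1.4
= -3.0 - (0.07)
= -3.0700

-3.0700


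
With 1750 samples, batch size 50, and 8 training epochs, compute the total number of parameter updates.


Iterations per epoch = 1750 / 50 = 35
Total updates = iterations_per_epoch * epochs
= 35 * 8
= 280

280


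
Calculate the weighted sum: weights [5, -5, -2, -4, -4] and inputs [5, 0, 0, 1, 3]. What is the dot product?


Element-wise products:
5 * 5 = 25
-5 * 0 = 0
-2 * 0 = 0
-4 * 1 = -4
-4 * 3 = -12
Sum = 25 + 0 + 0 + -4 + -12
= 9

9


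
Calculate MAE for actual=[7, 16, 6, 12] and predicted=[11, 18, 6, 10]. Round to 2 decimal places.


Absolute errors: [4, 2, 0, 2]
Sum of absolute errors = 8
MAE = 8 / 4 = 2.00

2.00


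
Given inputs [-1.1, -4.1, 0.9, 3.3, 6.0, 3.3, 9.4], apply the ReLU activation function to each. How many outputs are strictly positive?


ReLU(x) = max(0, x) for each element:
ReLU(-1.1) = 0
ReLU(-4.1) = 0
ReLU(0.9) = 0.9
ReLU(3.3) = 3.3
ReLU(6.0) = 6.0
ReLU(3.3) = 3.3
ReLU(9.4) = 9.4
Active neurons (>0): 5

5


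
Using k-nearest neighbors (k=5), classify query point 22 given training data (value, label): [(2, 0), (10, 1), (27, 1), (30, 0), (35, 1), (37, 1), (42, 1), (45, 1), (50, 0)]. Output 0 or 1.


Distances from query 22:
Point 27 (class 1): distance = 5
Point 30 (class 0): distance = 8
Point 10 (class 1): distance = 12
Point 35 (class 1): distance = 13
Point 37 (class 1): distance = 15
K=5 nearest neighbors: classes = [1, 0, 1, 1, 1]
Votes for class 1: 4 / 5
Majority vote => class 1

1


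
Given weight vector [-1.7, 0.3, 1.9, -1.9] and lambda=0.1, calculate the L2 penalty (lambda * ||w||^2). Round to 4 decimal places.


Squaring each weight:
(-1.7)^2 = 2.89
0.3^2 = 0.09
1.9^2 = 3.61
(-1.9)^2 = 3.61
Sum of squares = 10.2
Penalty = 0.1 * 10.2 = 1.0200

1.0200


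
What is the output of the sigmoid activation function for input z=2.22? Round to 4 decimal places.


sigmoid(z) = 1 / (1 + exp(-z))
exp(-(2.22)) = exp(-2.22) = 0.1086
1 + 0.1086 = 1.1086
1 / 1.1086 = 0.9020

0.9020


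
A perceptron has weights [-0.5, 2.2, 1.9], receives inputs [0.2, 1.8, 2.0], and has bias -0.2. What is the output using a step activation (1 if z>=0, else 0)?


z = w . x + b
= -0.5*0.2 + 2.2*1.8 + 1.9*2.0 + -0.2
= -0.1 + 3.96 + 3.8 + -0.2
= 7.66 + -0.2
= 7.46
Since z = 7.46 >= 0, output = 1

1


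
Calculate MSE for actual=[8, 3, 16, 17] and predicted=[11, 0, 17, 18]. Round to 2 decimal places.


Differences: [-3, 3, -1, -1]
Squared errors: [9, 9, 1, 1]
Sum of squared errors = 20
MSE = 20 / 4 = 5.00

5.00


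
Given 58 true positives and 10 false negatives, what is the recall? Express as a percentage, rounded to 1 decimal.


Recall = TP / (TP + FN) * 100
= 58 / (58 + 10)
= 58 / 68
= 0.8529
= 85.3%

85.3


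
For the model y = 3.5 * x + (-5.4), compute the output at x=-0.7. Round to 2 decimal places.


y = 3.5 * -0.7 + (-5.4)
= -2.45 + (-5.4)
= -7.85

-7.85


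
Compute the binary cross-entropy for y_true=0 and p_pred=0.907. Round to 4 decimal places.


For y=0: Loss = -log(1-p)
= -log(1 - 0.907)
= -log(0.093)
= -(-2.3752)
= 2.3752

2.3752


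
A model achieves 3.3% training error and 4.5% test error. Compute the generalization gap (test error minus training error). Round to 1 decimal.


Generalization gap = test_error - train_error
= 4.5 - 3.3
= 1.2%
A small gap suggests good generalization.

1.2


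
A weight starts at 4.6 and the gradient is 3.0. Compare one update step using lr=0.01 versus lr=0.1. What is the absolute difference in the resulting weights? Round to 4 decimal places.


With lr=0.01: w_new = 4.6 - 0.01 * 3.0 = 4.57
With lr=0.1: w_new = 4.6 - 0.1 * 3.0 = 4.3
Absolute difference = |4.57 - 4.3|
= 0.2700

0.2700


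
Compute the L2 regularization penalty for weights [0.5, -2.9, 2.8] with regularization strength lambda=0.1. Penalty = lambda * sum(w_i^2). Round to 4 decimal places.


Squaring each weight:
0.5^2 = 0.25
(-2.9)^2 = 8.41
2.8^2 = 7.84
Sum of squares = 16.5
Penalty = 0.1 * 16.5 = 1.6500

1.6500


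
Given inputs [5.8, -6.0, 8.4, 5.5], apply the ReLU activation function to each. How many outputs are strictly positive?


ReLU(x) = max(0, x) for each element:
ReLU(5.8) = 5.8
ReLU(-6.0) = 0
ReLU(8.4) = 8.4
ReLU(5.5) = 5.5
Active neurons (>0): 3

3


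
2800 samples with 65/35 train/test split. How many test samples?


Train samples = 2800 * 65% = 1820
Test samples = 2800 - 1820
= 980

980


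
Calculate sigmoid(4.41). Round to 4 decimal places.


sigmoid(z) = 1 / (1 + exp(-z))
exp(-(4.41)) = exp(-4.41) = 0.0122
1 + 0.0122 = 1.0122
1 / 1.0122 = 0.9880

0.9880


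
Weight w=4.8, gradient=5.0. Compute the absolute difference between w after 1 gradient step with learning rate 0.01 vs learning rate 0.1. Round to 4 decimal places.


With lr=0.01: w_new = 4.8 - 0.01 * 5.0 = 4.75
With lr=0.1: w_new = 4.8 - 0.1 * 5.0 = 4.3
Absolute difference = |4.75 - 4.3|
= 0.4500

0.4500


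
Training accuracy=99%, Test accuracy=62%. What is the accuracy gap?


Gap = train_accuracy - test_accuracy
= 99 - 62
= 37%
This large gap strongly indicates overfitting.

37


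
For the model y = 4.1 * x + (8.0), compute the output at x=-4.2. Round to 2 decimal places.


y = 4.1 * -4.2 + (8.0)
= -17.22 + (8.0)
= -9.22

-9.22


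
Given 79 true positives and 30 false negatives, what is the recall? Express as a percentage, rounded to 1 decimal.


Recall = TP / (TP + FN) * 100
= 79 / (79 + 30)
= 79 / 109
= 0.7248
= 72.5%

72.5


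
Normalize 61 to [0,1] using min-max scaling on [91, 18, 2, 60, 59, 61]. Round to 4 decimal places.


Min = 2, Max = 91
Range = 91 - 2 = 89
Scaled = (x - min) / (max - min)
= (61 - 2) / 89
= 59 / 89
= 0.6629

0.6629


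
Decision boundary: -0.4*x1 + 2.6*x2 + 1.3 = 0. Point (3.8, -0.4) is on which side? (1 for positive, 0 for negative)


Compute -0.4 * 3.8 + 2.6 * -0.4 + 1.3
= -1.52 + -1.04 + 1.3
= -1.26
Since -1.26 < 0, the point is on the negative side.

0


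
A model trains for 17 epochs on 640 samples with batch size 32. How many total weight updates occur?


Iterations per epoch = 640 / 32 = 20
Total updates = iterations_per_epoch * epochs
= 20 * 17
= 340

340


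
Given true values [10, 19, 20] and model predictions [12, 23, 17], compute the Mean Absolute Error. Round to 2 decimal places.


Absolute errors: [2, 4, 3]
Sum of absolute errors = 9
MAE = 9 / 3 = 3.00

3.00


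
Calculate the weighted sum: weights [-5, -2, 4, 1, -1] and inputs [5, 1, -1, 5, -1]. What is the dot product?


Element-wise products:
-5 * 5 = -25
-2 * 1 = -2
4 * -1 = -4
1 * 5 = 5
-1 * -1 = 1
Sum = -25 + -2 + -4 + 5 + 1
= -25

-25


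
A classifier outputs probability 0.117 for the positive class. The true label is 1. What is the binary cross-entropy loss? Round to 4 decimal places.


For y=1: Loss = -log(p)
= -log(0.117)
= -(-2.1456)
= 2.1456

2.1456


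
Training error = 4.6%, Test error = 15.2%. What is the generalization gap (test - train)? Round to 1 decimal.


Generalization gap = test_error - train_error
= 15.2 - 4.6
= 10.6%
A large gap suggests overfitting.

10.6


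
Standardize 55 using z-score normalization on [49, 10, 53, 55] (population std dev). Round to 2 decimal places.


Mean = (49 + 10 + 53 + 55) / 4 = 41.75
Variance = sum((x_i - mean)^2) / n = 340.6875
Std = sqrt(340.6875) = 18.4577
Z = (x - mean) / std
= (55 - 41.75) / 18.4577
= 13.25 / 18.4577
= 0.72

0.72


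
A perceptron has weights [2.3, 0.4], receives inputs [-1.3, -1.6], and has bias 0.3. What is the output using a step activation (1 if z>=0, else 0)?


z = w . x + b
= 2.3*-1.3 + 0.4*-1.6 + 0.3
= -2.99 + -0.64 + 0.3
= -3.63 + 0.3
= -3.33
Since z = -3.33 < 0, output = 0

0


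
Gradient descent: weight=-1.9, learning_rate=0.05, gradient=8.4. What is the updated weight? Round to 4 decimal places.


w_new = w_old - lr * gradient
= -1.9 - 0.05 * 8.4
= -1.9 - (0.42)
= -2.3200

-2.3200


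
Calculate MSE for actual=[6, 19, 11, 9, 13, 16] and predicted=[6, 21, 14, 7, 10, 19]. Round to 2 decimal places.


Differences: [0, -2, -3, 2, 3, -3]
Squared errors: [0, 4, 9, 4, 9, 9]
Sum of squared errors = 35
MSE = 35 / 6 = 5.83

5.83


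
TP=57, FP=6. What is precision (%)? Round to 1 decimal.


Precision = TP / (TP + FP) * 100
= 57 / (57 + 6)
= 57 / 63
= 0.9048
= 90.5%

90.5


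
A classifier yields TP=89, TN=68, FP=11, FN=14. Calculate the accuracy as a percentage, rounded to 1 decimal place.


Accuracy = (TP + TN) / (TP + TN + FP + FN) * 100
= (89 + 68) / (89 + 68 + 11 + 14)
= 157 / 182
= 0.8626
= 86.3%

86.3


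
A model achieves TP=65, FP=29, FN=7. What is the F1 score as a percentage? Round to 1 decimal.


Precision = TP / (TP + FP) = 65 / 94 = 0.6915
Recall = TP / (TP + FN) = 65 / 72 = 0.9028
F1 = 2 * P * R / (P + R)
= 2 * 0.6915 * 0.9028 / (0.6915 + 0.9028)
= 1.2485 / 1.5943
= 0.7831
As percentage: 78.3%

78.3


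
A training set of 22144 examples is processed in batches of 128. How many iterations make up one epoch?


Iterations per epoch = dataset_size / batch_size
= 22144 / 128
= 173

173


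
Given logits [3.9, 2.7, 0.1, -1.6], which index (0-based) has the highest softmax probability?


Softmax is a monotonic transformation, so it preserves the argmax.
We need to find the index of the maximum logit.
Index 0: 3.9
Index 1: 2.7
Index 2: 0.1
Index 3: -1.6
Maximum logit = 3.9 at index 0

0


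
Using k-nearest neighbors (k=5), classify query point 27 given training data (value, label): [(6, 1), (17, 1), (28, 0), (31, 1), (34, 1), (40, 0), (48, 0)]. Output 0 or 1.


Distances from query 27:
Point 28 (class 0): distance = 1
Point 31 (class 1): distance = 4
Point 34 (class 1): distance = 7
Point 17 (class 1): distance = 10
Point 40 (class 0): distance = 13
K=5 nearest neighbors: classes = [0, 1, 1, 1, 0]
Votes for class 1: 3 / 5
Majority vote => class 1

1


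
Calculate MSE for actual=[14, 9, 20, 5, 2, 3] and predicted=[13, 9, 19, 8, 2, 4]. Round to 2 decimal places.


Differences: [1, 0, 1, -3, 0, -1]
Squared errors: [1, 0, 1, 9, 0, 1]
Sum of squared errors = 12
MSE = 12 / 6 = 2.00

2.00


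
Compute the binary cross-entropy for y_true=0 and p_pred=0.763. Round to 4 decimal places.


For y=0: Loss = -log(1-p)
= -log(1 - 0.763)
= -log(0.237)
= -(-1.4397)
= 1.4397

1.4397


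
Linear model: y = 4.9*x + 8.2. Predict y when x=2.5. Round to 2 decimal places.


y = 4.9 * 2.5 + (8.2)
= 12.25 + (8.2)
= 20.45

20.45


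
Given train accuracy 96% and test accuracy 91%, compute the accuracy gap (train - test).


Gap = train_accuracy - test_accuracy
= 96 - 91
= 5%
This moderate gap may indicate mild overfitting.

5


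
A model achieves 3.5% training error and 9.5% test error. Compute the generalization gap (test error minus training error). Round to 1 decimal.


Generalization gap = test_error - train_error
= 9.5 - 3.5
= 6.0%
A moderate gap.

6.0


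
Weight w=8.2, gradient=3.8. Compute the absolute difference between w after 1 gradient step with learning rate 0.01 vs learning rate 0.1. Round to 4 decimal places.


With lr=0.01: w_new = 8.2 - 0.01 * 3.8 = 8.162
With lr=0.1: w_new = 8.2 - 0.1 * 3.8 = 7.82
Absolute difference = |8.162 - 7.82|
= 0.3420

0.3420
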